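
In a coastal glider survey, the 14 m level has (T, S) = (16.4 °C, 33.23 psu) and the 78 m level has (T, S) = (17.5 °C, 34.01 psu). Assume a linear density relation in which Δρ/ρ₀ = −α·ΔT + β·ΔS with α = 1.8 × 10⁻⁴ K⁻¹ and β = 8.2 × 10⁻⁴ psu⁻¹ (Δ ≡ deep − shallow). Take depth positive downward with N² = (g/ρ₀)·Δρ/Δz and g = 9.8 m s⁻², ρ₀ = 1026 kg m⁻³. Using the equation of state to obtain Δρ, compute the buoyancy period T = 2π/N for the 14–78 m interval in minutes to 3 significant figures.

12.7 min

ΔT = +1.1 K, ΔS = +0.78 psu (deep − shallow).
Δρ/ρ₀ = −αΔT + βΔS = -1.98 × 10⁻⁴ + 6.396 × 10⁻⁴ = 4.416 × 10⁻⁴, so Δρ ≈ 0.4531 kg m⁻³.
N² = (g/ρ₀)·Δρ/Δz = g·(Δρ/ρ₀)/Δz = 9.8 × 4.416 × 10⁻⁴ / 64 = 6.7620 × 10⁻⁵ s⁻².
N = √(6.7620 × 10⁻⁵) = 8.2231 × 10⁻³ rad s⁻¹ → T = 2π/N = 764.09 s = 12.735 min ≈ 12.7 min.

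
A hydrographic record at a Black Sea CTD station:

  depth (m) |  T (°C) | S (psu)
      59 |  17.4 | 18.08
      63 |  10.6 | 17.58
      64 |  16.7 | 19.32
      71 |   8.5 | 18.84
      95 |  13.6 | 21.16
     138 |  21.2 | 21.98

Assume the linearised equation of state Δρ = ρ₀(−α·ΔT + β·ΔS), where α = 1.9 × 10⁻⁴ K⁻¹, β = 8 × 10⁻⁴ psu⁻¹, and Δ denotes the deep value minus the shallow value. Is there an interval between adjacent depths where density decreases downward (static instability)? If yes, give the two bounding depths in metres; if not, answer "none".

95–138 m

Evaluate Δρ/ρ₀ = −αΔT + βΔS across each adjacent pair:
  59–63 m: −αΔT+βΔS = −(1.9 × 10⁻⁴)(-6.8)+(8 × 10⁻⁴)(-0.50) = 8.9 × 10⁻⁴ → stable
  63–64 m: −αΔT+βΔS = −(1.9 × 10⁻⁴)(+6.1)+(8 × 10⁻⁴)(+1.74) = 2.3 × 10⁻⁴ → stable
  64–71 m: −αΔT+βΔS = −(1.9 × 10⁻⁴)(-8.2)+(8 × 10⁻⁴)(-0.48) = 1.2 × 10⁻³ → stable
  71–95 m: −αΔT+βΔS = −(1.9 × 10⁻⁴)(+5.1)+(8 × 10⁻⁴)(+2.32) = 8.9 × 10⁻⁴ → stable
  95–138 m: −αΔT+βΔS = −(1.9 × 10⁻⁴)(+7.6)+(8 × 10⁻⁴)(+0.82) = -7.9 × 10⁻⁴ → UNSTABLE
The 95–138 m interval has Δρ < 0: lighter water underlies denser water.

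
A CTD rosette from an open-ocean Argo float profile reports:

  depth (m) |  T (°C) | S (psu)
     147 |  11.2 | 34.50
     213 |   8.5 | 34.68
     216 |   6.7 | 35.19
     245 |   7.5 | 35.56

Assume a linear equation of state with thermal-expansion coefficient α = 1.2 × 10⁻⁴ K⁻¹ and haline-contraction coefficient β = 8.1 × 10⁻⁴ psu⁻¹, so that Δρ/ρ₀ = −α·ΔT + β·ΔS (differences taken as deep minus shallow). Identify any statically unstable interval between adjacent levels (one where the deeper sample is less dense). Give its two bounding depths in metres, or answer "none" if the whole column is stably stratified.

none

Evaluate Δρ/ρ₀ = −αΔT + βΔS across each adjacent pair:
  147–213 m: −αΔT+βΔS = −(1.2 × 10⁻⁴)(-2.7)+(8.1 × 10⁻⁴)(+0.18) = 4.7 × 10⁻⁴ → stable
  213–216 m: −αΔT+βΔS = −(1.2 × 10⁻⁴)(-1.8)+(8.1 × 10⁻⁴)(+0.51) = 6.3 × 10⁻⁴ → stable
  216–245 m: −αΔT+βΔS = −(1.2 × 10⁻⁴)(+0.8)+(8.1 × 10⁻⁴)(+0.37) = 2.0 × 10⁻⁴ → stable
Every interval has Δρ > 0: the column is stably stratified throughout.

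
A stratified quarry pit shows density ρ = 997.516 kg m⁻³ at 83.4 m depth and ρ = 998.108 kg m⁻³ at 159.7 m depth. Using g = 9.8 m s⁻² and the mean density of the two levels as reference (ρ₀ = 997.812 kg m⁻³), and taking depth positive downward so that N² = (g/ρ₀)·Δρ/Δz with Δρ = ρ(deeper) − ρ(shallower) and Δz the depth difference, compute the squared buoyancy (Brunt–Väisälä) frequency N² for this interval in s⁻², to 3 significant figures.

7.62 × 10⁻⁵ s⁻²

Δρ = 998.108 − 997.516 = 0.592 kg m⁻³ over Δz = 159.7 − 83.4 = 76.3 m.
N² = (9.8/997.812) × (0.592/76.3) = 7.6203 × 10⁻⁵ s⁻² ≈ 7.62 × 10⁻⁵ s⁻².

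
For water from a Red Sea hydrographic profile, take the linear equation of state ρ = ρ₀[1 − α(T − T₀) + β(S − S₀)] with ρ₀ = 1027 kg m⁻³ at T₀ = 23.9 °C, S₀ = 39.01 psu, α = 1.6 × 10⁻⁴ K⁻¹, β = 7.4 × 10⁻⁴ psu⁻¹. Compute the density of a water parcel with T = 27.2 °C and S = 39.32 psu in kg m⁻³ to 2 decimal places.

T − T₀ = +3.3 K, S − S₀ = +0.31 psu.
Bracket = 1 − α·(+3.3) + β·(+0.31) = 1 + (-2.986 × 10⁻⁴) = 0.9997014.
ρ = 1027 × 0.9997014 = 1026.69 kg m⁻³.

1026.69 kg m⁻³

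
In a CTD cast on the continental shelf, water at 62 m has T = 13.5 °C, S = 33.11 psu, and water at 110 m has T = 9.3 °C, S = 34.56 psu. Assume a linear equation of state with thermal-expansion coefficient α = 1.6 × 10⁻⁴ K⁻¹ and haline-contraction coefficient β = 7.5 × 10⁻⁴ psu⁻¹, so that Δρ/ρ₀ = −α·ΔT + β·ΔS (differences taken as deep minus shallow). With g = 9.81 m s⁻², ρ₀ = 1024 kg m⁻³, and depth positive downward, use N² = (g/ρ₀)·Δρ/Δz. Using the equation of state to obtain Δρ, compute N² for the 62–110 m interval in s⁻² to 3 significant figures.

ΔT = -4.2 K, ΔS = +1.45 psu (deep − shallow).
Δρ/ρ₀ = −αΔT + βΔS = 6.72 × 10⁻⁴ + 1.0875 × 10⁻³ = 1.7595 × 10⁻³, so Δρ ≈ 1.802 kg m⁻³.
N² = (g/ρ₀)·Δρ/Δz = g·(Δρ/ρ₀)/Δz = 9.81 × 1.7595 × 10⁻³ / 48 = 3.5960 × 10⁻⁴ s⁻² ≈ 3.60 × 10⁻⁴ s⁻².

3.60 × 10⁻⁴ s⁻²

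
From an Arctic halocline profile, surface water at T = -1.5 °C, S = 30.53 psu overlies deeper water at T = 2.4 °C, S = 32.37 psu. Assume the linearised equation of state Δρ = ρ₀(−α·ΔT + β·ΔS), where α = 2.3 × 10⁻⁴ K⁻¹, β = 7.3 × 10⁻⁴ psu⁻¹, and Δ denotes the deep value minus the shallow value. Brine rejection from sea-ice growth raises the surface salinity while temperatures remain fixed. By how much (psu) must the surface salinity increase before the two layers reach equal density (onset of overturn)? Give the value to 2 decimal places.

0.61 psu

Neutral buoyancy requires −α(T_deep − T_surf) + β(S_deep − S_surf′) = 0.
S_surf′ = S_deep − (α/β)·ΔT = 32.37 − (2.3 × 10⁻⁴/7.3 × 10⁻⁴)·(+3.9) = 31.1412 psu.
Increase required: 31.1412 − 30.53 = 0.6112 psu.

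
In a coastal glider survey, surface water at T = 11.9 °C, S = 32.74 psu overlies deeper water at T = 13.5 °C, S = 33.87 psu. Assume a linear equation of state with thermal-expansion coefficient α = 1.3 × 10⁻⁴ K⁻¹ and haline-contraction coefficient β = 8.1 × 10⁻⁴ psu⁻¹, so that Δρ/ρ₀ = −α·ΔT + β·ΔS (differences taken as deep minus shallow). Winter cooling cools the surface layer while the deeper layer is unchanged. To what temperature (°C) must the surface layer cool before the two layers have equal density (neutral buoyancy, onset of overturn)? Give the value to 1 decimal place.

6.5 °C

Neutral buoyancy requires Δρ = 0, i.e. −α(T_deep − T_surf′) + β(S_deep − S_surf) = 0.
T_surf′ = T_deep − (β/α)·ΔS = 13.5 − (8.1 × 10⁻⁴/1.3 × 10⁻⁴)·(+1.13) = 6.459 °C.
Cooling required: 11.9 − (6.459) = 5.441 °C.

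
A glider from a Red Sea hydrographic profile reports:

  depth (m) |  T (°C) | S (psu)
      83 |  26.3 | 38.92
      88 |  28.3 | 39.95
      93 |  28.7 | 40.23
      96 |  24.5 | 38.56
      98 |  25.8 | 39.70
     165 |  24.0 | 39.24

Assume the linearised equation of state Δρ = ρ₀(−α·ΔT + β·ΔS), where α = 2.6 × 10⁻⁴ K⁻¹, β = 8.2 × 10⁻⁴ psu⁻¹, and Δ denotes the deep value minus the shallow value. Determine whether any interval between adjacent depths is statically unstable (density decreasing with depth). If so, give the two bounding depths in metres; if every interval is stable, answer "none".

Evaluate Δρ/ρ₀ = −αΔT + βΔS across each adjacent pair:
  83–88 m: −αΔT+βΔS = −(2.6 × 10⁻⁴)(+2.0)+(8.2 × 10⁻⁴)(+1.03) = 3.2 × 10⁻⁴ → stable
  88–93 m: −αΔT+βΔS = −(2.6 × 10⁻⁴)(+0.4)+(8.2 × 10⁻⁴)(+0.28) = 1.3 × 10⁻⁴ → stable
  93–96 m: −αΔT+βΔS = −(2.6 × 10⁻⁴)(-4.2)+(8.2 × 10⁻⁴)(-1.67) = -2.8 × 10⁻⁴ → UNSTABLE
  96–98 m: −αΔT+βΔS = −(2.6 × 10⁻⁴)(+1.3)+(8.2 × 10⁻⁴)(+1.14) = 6.0 × 10⁻⁴ → stable
  98–165 m: −αΔT+βΔS = −(2.6 × 10⁻⁴)(-1.8)+(8.2 × 10⁻⁴)(-0.46) = 9.1 × 10⁻⁵ → stable
The 93–96 m interval has Δρ < 0: lighter water underlies denser water.

93–96 m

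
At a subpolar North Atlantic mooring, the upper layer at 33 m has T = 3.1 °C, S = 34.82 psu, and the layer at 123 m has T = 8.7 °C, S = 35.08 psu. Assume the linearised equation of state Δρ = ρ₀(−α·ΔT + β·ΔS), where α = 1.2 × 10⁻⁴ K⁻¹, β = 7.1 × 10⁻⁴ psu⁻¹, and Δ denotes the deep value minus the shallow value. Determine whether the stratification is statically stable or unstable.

unstable

ΔT = 8.7 − 3.1 = +5.6 K and ΔS = 35.08 − 34.82 = +0.26 psu (deep − shallow).
−αΔT = -6.72 × 10⁻⁴; βΔS = 1.846 × 10⁻⁴; sum Δρ/ρ₀ = -4.874 × 10⁻⁴.
Δρ/ρ₀ < 0, so Δρ < 0: deeper water is lighter → statically unstable; the column would overturn.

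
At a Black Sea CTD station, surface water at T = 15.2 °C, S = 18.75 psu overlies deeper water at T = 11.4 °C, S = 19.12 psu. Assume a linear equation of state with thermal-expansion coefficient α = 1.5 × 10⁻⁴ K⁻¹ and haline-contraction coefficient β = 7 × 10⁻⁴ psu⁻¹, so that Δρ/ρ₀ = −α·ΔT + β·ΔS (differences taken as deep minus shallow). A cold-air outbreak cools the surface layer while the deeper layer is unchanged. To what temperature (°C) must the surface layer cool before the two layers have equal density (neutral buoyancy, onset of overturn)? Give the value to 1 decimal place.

Neutral buoyancy requires Δρ = 0, i.e. −α(T_deep − T_surf′) + β(S_deep − S_surf) = 0.
T_surf′ = T_deep − (β/α)·ΔS = 11.4 − (7 × 10⁻⁴/1.5 × 10⁻⁴)·(+0.37) = 9.673 °C.
Cooling required: 15.2 − (9.673) = 5.527 °C.

9.7 °C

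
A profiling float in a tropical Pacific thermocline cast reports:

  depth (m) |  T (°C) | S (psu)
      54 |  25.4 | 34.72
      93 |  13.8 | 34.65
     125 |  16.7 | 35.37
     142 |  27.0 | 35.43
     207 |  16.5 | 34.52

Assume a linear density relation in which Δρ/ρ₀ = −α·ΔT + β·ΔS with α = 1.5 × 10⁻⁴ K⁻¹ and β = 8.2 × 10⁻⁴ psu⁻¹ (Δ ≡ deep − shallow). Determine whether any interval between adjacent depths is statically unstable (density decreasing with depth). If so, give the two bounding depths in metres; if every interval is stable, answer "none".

Evaluate Δρ/ρ₀ = −αΔT + βΔS across each adjacent pair:
  54–93 m: −αΔT+βΔS = −(1.5 × 10⁻⁴)(-11.6)+(8.2 × 10⁻⁴)(-0.07) = 1.7 × 10⁻³ → stable
  93–125 m: −αΔT+βΔS = −(1.5 × 10⁻⁴)(+2.9)+(8.2 × 10⁻⁴)(+0.72) = 1.6 × 10⁻⁴ → stable
  125–142 m: −αΔT+βΔS = −(1.5 × 10⁻⁴)(+10.3)+(8.2 × 10⁻⁴)(+0.06) = -1.5 × 10⁻³ → UNSTABLE
  142–207 m: −αΔT+βΔS = −(1.5 × 10⁻⁴)(-10.5)+(8.2 × 10⁻⁴)(-0.91) = 8.3 × 10⁻⁴ → stable
The 125–142 m interval has Δρ < 0: lighter water underlies denser water.

125–142 m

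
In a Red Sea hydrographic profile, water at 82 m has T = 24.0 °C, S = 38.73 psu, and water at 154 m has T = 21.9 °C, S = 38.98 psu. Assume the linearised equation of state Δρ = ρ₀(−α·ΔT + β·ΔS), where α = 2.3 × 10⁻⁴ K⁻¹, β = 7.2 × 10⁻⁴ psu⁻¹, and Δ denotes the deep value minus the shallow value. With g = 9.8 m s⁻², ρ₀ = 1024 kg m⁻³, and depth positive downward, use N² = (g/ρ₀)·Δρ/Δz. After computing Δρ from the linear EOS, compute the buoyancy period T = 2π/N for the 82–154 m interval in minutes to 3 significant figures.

11.0 min

ΔT = -2.1 K, ΔS = +0.25 psu (deep − shallow).
Δρ/ρ₀ = −αΔT + βΔS = 4.83 × 10⁻⁴ + 1.80 × 10⁻⁴ = 6.63 × 10⁻⁴, so Δρ ≈ 0.6789 kg m⁻³.
N² = (g/ρ₀)·Δρ/Δz = g·(Δρ/ρ₀)/Δz = 9.8 × 6.63 × 10⁻⁴ / 72 = 9.0242 × 10⁻⁵ s⁻².
N = √(9.0242 × 10⁻⁵) = 9.4996 × 10⁻³ rad s⁻¹ → T = 2π/N = 661.42 s = 11.024 min ≈ 11.0 min.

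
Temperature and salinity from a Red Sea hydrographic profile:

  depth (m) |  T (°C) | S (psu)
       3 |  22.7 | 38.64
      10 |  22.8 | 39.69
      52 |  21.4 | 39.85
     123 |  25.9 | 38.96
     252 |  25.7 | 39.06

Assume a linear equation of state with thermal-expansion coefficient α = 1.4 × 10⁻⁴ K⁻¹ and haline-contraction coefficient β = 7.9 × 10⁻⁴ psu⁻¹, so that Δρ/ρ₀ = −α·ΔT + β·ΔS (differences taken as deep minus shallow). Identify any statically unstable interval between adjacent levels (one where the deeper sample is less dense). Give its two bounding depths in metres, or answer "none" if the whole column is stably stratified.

52–123 m

Evaluate Δρ/ρ₀ = −αΔT + βΔS across each adjacent pair:
  3–10 m: −αΔT+βΔS = −(1.4 × 10⁻⁴)(+0.1)+(7.9 × 10⁻⁴)(+1.05) = 8.2 × 10⁻⁴ → stable
  10–52 m: −αΔT+βΔS = −(1.4 × 10⁻⁴)(-1.4)+(7.9 × 10⁻⁴)(+0.16) = 3.2 × 10⁻⁴ → stable
  52–123 m: −αΔT+βΔS = −(1.4 × 10⁻⁴)(+4.5)+(7.9 × 10⁻⁴)(-0.89) = -1.3 × 10⁻³ → UNSTABLE
  123–252 m: −αΔT+βΔS = −(1.4 × 10⁻⁴)(-0.2)+(7.9 × 10⁻⁴)(+0.10) = 1.1 × 10⁻⁴ → stable
The 52–123 m interval has Δρ < 0: lighter water underlies denser water.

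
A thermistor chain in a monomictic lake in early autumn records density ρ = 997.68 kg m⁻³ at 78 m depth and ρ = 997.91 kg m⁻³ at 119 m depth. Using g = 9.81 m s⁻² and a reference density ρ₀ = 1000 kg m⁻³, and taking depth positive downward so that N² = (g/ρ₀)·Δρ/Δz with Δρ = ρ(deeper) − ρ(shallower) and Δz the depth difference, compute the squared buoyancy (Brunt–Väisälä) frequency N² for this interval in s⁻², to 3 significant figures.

5.50 × 10⁻⁵ s⁻²

Δρ = 997.91 − 997.68 = 0.23 kg m⁻³ over Δz = 119 − 78 = 41 m.
N² = (9.81/1000) × (0.23/41) = 5.5032 × 10⁻⁵ s⁻² ≈ 5.50 × 10⁻⁵ s⁻².
Since Δρ > 0 the layer is stably stratified.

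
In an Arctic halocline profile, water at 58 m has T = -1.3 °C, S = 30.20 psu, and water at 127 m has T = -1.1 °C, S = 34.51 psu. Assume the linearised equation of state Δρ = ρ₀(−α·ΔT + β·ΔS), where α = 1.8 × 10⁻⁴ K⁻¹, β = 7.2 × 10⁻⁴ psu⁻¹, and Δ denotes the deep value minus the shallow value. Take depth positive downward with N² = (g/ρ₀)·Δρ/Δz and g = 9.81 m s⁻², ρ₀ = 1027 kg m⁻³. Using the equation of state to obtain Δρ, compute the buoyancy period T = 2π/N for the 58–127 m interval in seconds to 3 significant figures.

301 s

ΔT = +0.2 K, ΔS = +4.31 psu (deep − shallow).
Δρ/ρ₀ = −αΔT + βΔS = -3.60 × 10⁻⁵ + 3.1032 × 10⁻³ = 3.0672 × 10⁻³, so Δρ ≈ 3.150 kg m⁻³.
N² = (g/ρ₀)·Δρ/Δz = g·(Δρ/ρ₀)/Δz = 9.81 × 3.0672 × 10⁻³ / 69 = 4.3608 × 10⁻⁴ s⁻².
N = √(4.3608 × 10⁻⁴) = 0.020883 rad s⁻¹ → T = 2π/N = 300.88 s ≈ 301 s.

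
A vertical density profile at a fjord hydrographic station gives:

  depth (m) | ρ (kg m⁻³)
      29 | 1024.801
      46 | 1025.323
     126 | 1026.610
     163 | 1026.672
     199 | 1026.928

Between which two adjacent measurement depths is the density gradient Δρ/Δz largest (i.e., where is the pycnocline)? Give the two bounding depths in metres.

Compute the density gradient over each adjacent pair:
  29–46 m: Δρ/Δz = 0.522/17 = 0.031 kg m⁻⁴
  46–126 m: Δρ/Δz = 1.287/80 = 0.016 kg m⁻⁴
  126–163 m: Δρ/Δz = 0.062/37 = 1.7 × 10⁻³ kg m⁻⁴
  163–199 m: Δρ/Δz = 0.256/36 = 7.1 × 10⁻³ kg m⁻⁴
The largest gradient is in the 29–46 m interval — the pycnocline.

29–46 m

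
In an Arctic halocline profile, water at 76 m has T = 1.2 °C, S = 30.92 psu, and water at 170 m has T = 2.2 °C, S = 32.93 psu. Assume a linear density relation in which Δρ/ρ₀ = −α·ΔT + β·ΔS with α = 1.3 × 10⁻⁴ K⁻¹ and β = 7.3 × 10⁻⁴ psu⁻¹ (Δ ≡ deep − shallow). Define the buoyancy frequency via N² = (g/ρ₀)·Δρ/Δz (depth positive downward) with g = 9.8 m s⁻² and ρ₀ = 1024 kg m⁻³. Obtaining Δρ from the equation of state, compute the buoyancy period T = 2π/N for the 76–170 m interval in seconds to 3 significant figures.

ΔT = +1.0 K, ΔS = +2.01 psu (deep − shallow).
Δρ/ρ₀ = −αΔT + βΔS = -1.30 × 10⁻⁴ + 1.4673 × 10⁻³ = 1.3373 × 10⁻³, so Δρ ≈ 1.369 kg m⁻³.
N² = (g/ρ₀)·Δρ/Δz = g·(Δρ/ρ₀)/Δz = 9.8 × 1.3373 × 10⁻³ / 94 = 1.3942 × 10⁻⁴ s⁻².
N = √(1.3942 × 10⁻⁴) = 0.011808 rad s⁻¹ → T = 2π/N = 532.11 s ≈ 532 s.

532 s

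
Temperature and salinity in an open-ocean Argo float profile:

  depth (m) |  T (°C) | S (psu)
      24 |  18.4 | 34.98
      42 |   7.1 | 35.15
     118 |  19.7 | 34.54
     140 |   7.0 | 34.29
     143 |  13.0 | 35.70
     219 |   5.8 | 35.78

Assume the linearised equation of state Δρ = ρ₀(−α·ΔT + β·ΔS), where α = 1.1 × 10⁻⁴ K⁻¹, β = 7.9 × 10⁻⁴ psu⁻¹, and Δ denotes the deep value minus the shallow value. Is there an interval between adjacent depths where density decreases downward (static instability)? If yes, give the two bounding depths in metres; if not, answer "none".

Evaluate Δρ/ρ₀ = −αΔT + βΔS across each adjacent pair:
  24–42 m: −αΔT+βΔS = −(1.1 × 10⁻⁴)(-11.3)+(7.9 × 10⁻⁴)(+0.17) = 1.4 × 10⁻³ → stable
  42–118 m: −αΔT+βΔS = −(1.1 × 10⁻⁴)(+12.6)+(7.9 × 10⁻⁴)(-0.61) = -1.9 × 10⁻³ → UNSTABLE
  118–140 m: −αΔT+βΔS = −(1.1 × 10⁻⁴)(-12.7)+(7.9 × 10⁻⁴)(-0.25) = 1.2 × 10⁻³ → stable
  140–143 m: −αΔT+βΔS = −(1.1 × 10⁻⁴)(+6.0)+(7.9 × 10⁻⁴)(+1.41) = 4.5 × 10⁻⁴ → stable
  143–219 m: −αΔT+βΔS = −(1.1 × 10⁻⁴)(-7.2)+(7.9 × 10⁻⁴)(+0.08) = 8.6 × 10⁻⁴ → stable
The 42–118 m interval has Δρ < 0: lighter water underlies denser water.

42–118 m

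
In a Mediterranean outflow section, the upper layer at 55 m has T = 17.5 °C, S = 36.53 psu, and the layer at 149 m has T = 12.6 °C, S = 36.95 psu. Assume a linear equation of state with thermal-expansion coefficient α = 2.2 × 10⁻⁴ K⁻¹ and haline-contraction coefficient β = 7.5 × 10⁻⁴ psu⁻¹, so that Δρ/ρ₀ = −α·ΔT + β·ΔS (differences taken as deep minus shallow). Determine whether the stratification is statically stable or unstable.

stable

ΔT = 12.6 − 17.5 = -4.9 K and ΔS = 36.95 − 36.53 = +0.42 psu (deep − shallow).
−αΔT = 1.078 × 10⁻³; βΔS = 3.15 × 10⁻⁴; sum Δρ/ρ₀ = 1.393 × 10⁻³.
Δρ/ρ₀ > 0, so Δρ > 0: deeper water is denser → statically stable.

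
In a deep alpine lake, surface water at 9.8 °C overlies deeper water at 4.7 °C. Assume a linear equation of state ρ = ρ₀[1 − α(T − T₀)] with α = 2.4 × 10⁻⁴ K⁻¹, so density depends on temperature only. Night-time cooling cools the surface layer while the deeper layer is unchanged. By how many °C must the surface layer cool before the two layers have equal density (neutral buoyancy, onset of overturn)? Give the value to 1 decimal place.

With temperature the only control, equal density requires T_surf′ = T_deep.
T_surf′ = 4.7 °C.
Cooling required: 9.8 − 4.7 = 5.1 °C.

5.1 °C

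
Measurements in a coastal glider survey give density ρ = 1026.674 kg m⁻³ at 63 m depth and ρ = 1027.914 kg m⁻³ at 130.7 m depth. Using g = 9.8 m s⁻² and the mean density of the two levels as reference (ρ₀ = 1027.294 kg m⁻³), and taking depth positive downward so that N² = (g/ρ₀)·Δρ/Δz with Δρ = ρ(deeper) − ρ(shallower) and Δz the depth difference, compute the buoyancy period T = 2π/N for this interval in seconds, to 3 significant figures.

Δρ = 1027.914 − 1026.674 = 1.240 kg m⁻³ over Δz = 130.7 − 63 = 67.7 m.
N² = (9.8/1027.294) × (1.240/67.7) = 1.7473 × 10⁻⁴ s⁻².
N = √(1.7473 × 10⁻⁴) = 0.013219 rad s⁻¹, so T = 2π/N = 475.31 s ≈ 475 s.

475 s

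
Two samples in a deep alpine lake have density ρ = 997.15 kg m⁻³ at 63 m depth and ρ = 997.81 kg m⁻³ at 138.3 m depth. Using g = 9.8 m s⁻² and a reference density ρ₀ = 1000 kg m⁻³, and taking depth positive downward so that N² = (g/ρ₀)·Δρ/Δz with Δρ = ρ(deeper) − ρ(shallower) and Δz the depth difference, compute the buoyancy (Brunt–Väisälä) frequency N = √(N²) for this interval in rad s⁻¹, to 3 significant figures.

Δρ = 997.81 − 997.15 = 0.66 kg m⁻³ over Δz = 138.3 − 63 = 75.3 m.
N² = (9.8/1000) × (0.66/75.3) = 8.5896 × 10⁻⁵ s⁻².
N = √(8.5896 × 10⁻⁵) = 9.2680 × 10⁻³ rad s⁻¹ ≈ 9.27 × 10⁻³ rad s⁻¹.
Since Δρ > 0 the layer is stably stratified.

9.27 × 10⁻³ rad s⁻¹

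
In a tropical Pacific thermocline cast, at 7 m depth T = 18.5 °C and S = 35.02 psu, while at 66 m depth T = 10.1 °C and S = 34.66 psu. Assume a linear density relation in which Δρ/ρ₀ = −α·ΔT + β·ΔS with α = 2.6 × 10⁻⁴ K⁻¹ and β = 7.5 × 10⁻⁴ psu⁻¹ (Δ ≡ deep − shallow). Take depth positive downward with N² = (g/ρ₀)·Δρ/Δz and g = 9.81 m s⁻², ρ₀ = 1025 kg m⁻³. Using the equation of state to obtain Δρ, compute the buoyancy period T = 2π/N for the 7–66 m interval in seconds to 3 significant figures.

352 s

ΔT = -8.4 K, ΔS = -0.36 psu (deep − shallow).
Δρ/ρ₀ = −αΔT + βΔS = 2.184 × 10⁻³ − 2.70 × 10⁻⁴ = 1.914 × 10⁻³, so Δρ ≈ 1.962 kg m⁻³.
N² = (g/ρ₀)·Δρ/Δz = g·(Δρ/ρ₀)/Δz = 9.81 × 1.914 × 10⁻³ / 59 = 3.1824 × 10⁻⁴ s⁻².
N = √(3.1824 × 10⁻⁴) = 0.017839 rad s⁻¹ → T = 2π/N = 352.22 s ≈ 352 s.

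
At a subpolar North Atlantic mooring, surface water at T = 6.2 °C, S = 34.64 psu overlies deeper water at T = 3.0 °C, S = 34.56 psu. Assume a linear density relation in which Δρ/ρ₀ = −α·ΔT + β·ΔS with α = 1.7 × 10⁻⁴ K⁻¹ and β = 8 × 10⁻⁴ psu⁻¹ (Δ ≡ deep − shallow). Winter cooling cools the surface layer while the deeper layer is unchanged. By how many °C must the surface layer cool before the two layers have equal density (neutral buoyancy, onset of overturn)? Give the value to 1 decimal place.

Neutral buoyancy requires Δρ = 0, i.e. −α(T_deep − T_surf′) + β(S_deep − S_surf) = 0.
T_surf′ = T_deep − (β/α)·ΔS = 3.0 − (8 × 10⁻⁴/1.7 × 10⁻⁴)·(-0.08) = 3.376 °C.
Cooling required: 6.2 − (3.376) = 2.824 °C.

2.8 °C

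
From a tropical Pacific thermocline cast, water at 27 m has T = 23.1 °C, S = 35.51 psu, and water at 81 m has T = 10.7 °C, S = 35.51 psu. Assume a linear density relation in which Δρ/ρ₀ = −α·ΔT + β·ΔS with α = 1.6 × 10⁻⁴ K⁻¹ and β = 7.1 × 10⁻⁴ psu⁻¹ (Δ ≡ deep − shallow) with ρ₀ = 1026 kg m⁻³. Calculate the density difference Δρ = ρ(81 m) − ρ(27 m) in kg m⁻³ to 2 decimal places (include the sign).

ΔT = -12.4 K, ΔS = +0.00 psu (deep − shallow).
Δρ/ρ₀ = −(1.6 × 10⁻⁴)(-12.4) + (7.1 × 10⁻⁴)(+0.00) = 1.984 × 10⁻³.
Δρ = 1026 × (1.984 × 10⁻³) = +2.04 kg m⁻³.
Positive Δρ: denser below, stable.

+2.04 kg m⁻³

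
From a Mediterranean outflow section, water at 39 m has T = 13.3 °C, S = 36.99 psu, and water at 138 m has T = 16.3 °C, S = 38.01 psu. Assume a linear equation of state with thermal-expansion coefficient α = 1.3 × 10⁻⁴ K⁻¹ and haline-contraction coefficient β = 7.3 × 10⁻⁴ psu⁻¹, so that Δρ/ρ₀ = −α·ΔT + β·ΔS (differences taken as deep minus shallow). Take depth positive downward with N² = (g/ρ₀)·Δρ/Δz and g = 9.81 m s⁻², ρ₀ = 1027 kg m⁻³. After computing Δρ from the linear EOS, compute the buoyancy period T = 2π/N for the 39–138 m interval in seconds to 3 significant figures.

1.06 × 10³ s

ΔT = +3.0 K, ΔS = +1.02 psu (deep − shallow).
Δρ/ρ₀ = −αΔT + βΔS = -3.90 × 10⁻⁴ + 7.446 × 10⁻⁴ = 3.546 × 10⁻⁴, so Δρ ≈ 0.3642 kg m⁻³.
N² = (g/ρ₀)·Δρ/Δz = g·(Δρ/ρ₀)/Δz = 9.81 × 3.546 × 10⁻⁴ / 99 = 3.5138 × 10⁻⁵ s⁻².
N = √(3.5138 × 10⁻⁵) = 5.9277 × 10⁻³ rad s⁻¹ → T = 2π/N = 1.0600 × 10³ s ≈ 1.06 × 10³ s.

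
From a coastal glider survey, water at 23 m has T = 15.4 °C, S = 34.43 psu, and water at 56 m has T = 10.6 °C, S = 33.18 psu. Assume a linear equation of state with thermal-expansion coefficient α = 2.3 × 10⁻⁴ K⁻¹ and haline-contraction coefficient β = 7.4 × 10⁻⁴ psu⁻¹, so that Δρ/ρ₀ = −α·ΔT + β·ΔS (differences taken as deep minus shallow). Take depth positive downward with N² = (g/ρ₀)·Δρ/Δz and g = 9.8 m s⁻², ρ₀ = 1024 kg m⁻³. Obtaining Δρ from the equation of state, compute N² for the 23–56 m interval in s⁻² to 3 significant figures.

ΔT = -4.8 K, ΔS = -1.25 psu (deep − shallow).
Δρ/ρ₀ = −αΔT + βΔS = 1.104 × 10⁻³ − 9.25 × 10⁻⁴ = 1.79 × 10⁻⁴, so Δρ ≈ 0.1833 kg m⁻³.
N² = (g/ρ₀)·Δρ/Δz = g·(Δρ/ρ₀)/Δz = 9.8 × 1.79 × 10⁻⁴ / 33 = 5.3158 × 10⁻⁵ s⁻² ≈ 5.32 × 10⁻⁵ s⁻².

5.32 × 10⁻⁵ s⁻²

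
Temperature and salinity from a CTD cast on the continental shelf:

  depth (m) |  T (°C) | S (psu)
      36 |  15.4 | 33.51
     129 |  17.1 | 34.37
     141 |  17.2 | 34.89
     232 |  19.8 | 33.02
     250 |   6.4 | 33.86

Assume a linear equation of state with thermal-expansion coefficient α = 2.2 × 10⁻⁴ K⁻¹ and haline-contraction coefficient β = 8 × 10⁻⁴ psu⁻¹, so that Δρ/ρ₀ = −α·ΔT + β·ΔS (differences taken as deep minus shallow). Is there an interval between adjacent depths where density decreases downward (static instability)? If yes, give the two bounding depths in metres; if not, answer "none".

Evaluate Δρ/ρ₀ = −αΔT + βΔS across each adjacent pair:
  36–129 m: −αΔT+βΔS = −(2.2 × 10⁻⁴)(+1.7)+(8 × 10⁻⁴)(+0.86) = 3.1 × 10⁻⁴ → stable
  129–141 m: −αΔT+βΔS = −(2.2 × 10⁻⁴)(+0.1)+(8 × 10⁻⁴)(+0.52) = 3.9 × 10⁻⁴ → stable
  141–232 m: −αΔT+βΔS = −(2.2 × 10⁻⁴)(+2.6)+(8 × 10⁻⁴)(-1.87) = -2.1 × 10⁻³ → UNSTABLE
  232–250 m: −αΔT+βΔS = −(2.2 × 10⁻⁴)(-13.4)+(8 × 10⁻⁴)(+0.84) = 3.6 × 10⁻³ → stable
The 141–232 m interval has Δρ < 0: lighter water underlies denser water.

141–232 m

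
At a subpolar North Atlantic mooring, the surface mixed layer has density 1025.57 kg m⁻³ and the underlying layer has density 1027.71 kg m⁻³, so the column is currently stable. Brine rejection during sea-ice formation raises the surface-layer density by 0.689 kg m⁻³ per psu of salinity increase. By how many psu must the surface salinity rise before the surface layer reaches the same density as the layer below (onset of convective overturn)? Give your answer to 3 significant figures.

Density deficit of the surface layer: 1027.71 − 1025.57 = 2.14 kg m⁻³.
Required change = 2.14 / 0.689 = 3.11 psu.

3.11 psu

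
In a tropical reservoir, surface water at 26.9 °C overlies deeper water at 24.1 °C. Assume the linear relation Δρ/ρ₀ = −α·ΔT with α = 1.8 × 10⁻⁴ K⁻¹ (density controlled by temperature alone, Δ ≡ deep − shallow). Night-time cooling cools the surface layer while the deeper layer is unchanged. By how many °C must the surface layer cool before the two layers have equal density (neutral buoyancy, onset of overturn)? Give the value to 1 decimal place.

With temperature the only control, equal density requires T_surf′ = T_deep.
T_surf′ = 24.1 °C.
Cooling required: 26.9 − 24.1 = 2.8 °C.

2.8 °C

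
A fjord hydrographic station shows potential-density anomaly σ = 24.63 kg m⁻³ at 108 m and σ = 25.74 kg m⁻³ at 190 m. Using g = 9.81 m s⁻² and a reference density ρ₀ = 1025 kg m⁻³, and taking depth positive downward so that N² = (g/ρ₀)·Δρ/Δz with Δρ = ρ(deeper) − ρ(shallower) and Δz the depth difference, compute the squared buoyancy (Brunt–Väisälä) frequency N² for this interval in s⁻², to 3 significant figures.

1.30 × 10⁻⁴ s⁻²

Δρ = 1025.74 − 1024.63 = 1.11 kg m⁻³ over Δz = 190 − 108 = 82 m.
N² = (9.81/1025) × (1.11/82) = 1.2956 × 10⁻⁴ s⁻² ≈ 1.30 × 10⁻⁴ s⁻².
Since Δρ > 0 the layer is stably stratified.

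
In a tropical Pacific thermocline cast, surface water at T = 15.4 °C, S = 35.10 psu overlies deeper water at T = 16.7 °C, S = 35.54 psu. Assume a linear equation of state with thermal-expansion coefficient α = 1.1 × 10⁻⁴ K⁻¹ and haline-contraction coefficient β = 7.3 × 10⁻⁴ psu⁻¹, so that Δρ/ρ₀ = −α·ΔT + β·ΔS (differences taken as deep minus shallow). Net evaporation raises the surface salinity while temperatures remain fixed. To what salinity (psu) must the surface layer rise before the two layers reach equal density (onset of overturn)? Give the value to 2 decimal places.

Neutral buoyancy requires −α(T_deep − T_surf) + β(S_deep − S_surf′) = 0.
S_surf′ = S_deep − (α/β)·ΔT = 35.54 − (1.1 × 10⁻⁴/7.3 × 10⁻⁴)·(+1.3) = 35.3441 psu.
Increase required: 35.3441 − 35.10 = 0.2441 psu.

35.34 psu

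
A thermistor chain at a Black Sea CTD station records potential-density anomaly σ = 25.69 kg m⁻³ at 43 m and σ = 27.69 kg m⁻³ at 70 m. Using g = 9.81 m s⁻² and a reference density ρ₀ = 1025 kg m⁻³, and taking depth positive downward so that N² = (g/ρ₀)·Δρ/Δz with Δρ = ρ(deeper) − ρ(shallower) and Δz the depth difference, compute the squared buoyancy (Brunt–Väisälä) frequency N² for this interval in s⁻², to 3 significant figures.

Δρ = 1027.69 − 1025.69 = 2.00 kg m⁻³ over Δz = 70 − 43 = 27 m.
N² = (9.81/1025) × (2.00/27) = 7.0894 × 10⁻⁴ s⁻² ≈ 7.09 × 10⁻⁴ s⁻².

7.09 × 10⁻⁴ s⁻²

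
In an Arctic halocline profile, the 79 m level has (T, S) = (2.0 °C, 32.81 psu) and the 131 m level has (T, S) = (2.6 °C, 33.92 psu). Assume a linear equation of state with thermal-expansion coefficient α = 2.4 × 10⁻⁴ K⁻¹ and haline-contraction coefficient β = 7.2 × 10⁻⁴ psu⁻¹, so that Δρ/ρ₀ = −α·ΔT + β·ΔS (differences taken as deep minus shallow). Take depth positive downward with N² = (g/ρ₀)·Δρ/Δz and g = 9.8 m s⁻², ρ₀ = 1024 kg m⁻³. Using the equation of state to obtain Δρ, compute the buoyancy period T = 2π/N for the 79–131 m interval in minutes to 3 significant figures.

9.42 min

ΔT = +0.6 K, ΔS = +1.11 psu (deep − shallow).
Δρ/ρ₀ = −αΔT + βΔS = -1.44 × 10⁻⁴ + 7.992 × 10⁻⁴ = 6.552 × 10⁻⁴, so Δρ ≈ 0.6709 kg m⁻³.
N² = (g/ρ₀)·Δρ/Δz = g·(Δρ/ρ₀)/Δz = 9.8 × 6.552 × 10⁻⁴ / 52 = 1.2348 × 10⁻⁴ s⁻².
N = √(1.2348 × 10⁻⁴) = 0.011112 rad s⁻¹ → T = 2π/N = 565.44 s = 9.4240 min ≈ 9.42 min.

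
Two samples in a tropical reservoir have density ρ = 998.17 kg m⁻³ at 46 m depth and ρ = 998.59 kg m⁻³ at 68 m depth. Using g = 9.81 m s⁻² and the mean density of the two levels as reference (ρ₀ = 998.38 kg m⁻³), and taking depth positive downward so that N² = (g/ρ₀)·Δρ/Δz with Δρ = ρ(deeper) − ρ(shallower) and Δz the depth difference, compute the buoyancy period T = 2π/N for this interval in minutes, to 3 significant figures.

Δρ = 998.59 − 998.17 = 0.42 kg m⁻³ over Δz = 68 − 46 = 22 m.
N² = (9.81/998.38) × (0.42/22) = 1.8759 × 10⁻⁴ s⁻².
N = √(1.8759 × 10⁻⁴) = 0.013696 rad s⁻¹, so T = 2π/N = 458.76 s = 7.6460 min ≈ 7.65 min.

7.65 min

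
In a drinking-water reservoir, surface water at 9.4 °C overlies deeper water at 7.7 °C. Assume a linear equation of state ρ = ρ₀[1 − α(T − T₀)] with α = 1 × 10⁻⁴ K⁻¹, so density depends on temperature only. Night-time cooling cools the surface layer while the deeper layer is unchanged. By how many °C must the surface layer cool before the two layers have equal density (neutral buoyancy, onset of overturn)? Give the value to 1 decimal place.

With temperature the only control, equal density requires T_surf′ = T_deep.
T_surf′ = 7.7 °C.
Cooling required: 9.4 − 7.7 = 1.7 °C.

1.7 °C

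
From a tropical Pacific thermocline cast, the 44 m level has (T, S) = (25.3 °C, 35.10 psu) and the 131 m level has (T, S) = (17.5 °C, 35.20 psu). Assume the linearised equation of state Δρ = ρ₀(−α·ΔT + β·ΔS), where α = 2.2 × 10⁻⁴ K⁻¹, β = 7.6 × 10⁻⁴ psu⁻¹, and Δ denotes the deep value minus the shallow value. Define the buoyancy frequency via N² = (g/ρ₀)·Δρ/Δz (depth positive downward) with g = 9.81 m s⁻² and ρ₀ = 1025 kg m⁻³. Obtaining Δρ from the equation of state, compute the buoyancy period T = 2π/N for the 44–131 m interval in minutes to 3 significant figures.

ΔT = -7.8 K, ΔS = +0.10 psu (deep − shallow).
Δρ/ρ₀ = −αΔT + βΔS = 1.716 × 10⁻³ + 7.60 × 10⁻⁵ = 1.792 × 10⁻³, so Δρ ≈ 1.837 kg m⁻³.
N² = (g/ρ₀)·Δρ/Δz = g·(Δρ/ρ₀)/Δz = 9.81 × 1.792 × 10⁻³ / 87 = 2.0206 × 10⁻⁴ s⁻².
N = √(2.0206 × 10⁻⁴) = 0.014215 rad s⁻¹ → T = 2π/N = 442.01 s = 7.3668 min ≈ 7.37 min.

7.37 min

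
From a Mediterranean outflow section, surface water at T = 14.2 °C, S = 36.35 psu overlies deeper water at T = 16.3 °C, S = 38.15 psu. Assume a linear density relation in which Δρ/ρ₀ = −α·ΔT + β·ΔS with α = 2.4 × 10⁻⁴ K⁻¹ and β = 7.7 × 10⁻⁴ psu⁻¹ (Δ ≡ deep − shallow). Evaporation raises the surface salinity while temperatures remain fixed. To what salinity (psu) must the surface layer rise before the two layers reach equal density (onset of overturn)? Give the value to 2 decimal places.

Neutral buoyancy requires −α(T_deep − T_surf) + β(S_deep − S_surf′) = 0.
S_surf′ = S_deep − (α/β)·ΔT = 38.15 − (2.4 × 10⁻⁴/7.7 × 10⁻⁴)·(+2.1) = 37.4955 psu.
Increase required: 37.4955 − 36.35 = 1.1455 psu.

37.50 psu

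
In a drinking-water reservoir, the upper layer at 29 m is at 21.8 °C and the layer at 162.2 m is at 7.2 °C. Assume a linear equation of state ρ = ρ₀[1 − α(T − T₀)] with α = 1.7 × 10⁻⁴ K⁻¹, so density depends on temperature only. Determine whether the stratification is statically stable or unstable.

ΔT = 7.2 − 21.8 = -14.6 K, so Δρ/ρ₀ = −αΔT = 2.482 × 10⁻³.
Δρ/ρ₀ > 0, so Δρ > 0: deeper water is denser → statically stable.

stable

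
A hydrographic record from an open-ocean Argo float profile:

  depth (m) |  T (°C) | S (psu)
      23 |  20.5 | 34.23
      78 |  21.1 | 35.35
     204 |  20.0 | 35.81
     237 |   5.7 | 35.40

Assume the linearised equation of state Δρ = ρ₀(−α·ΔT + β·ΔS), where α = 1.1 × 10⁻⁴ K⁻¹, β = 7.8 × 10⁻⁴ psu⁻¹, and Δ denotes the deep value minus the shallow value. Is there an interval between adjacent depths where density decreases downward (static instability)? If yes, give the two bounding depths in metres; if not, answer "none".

none

Evaluate Δρ/ρ₀ = −αΔT + βΔS across each adjacent pair:
  23–78 m: −αΔT+βΔS = −(1.1 × 10⁻⁴)(+0.6)+(7.8 × 10⁻⁴)(+1.12) = 8.1 × 10⁻⁴ → stable
  78–204 m: −αΔT+βΔS = −(1.1 × 10⁻⁴)(-1.1)+(7.8 × 10⁻⁴)(+0.46) = 4.8 × 10⁻⁴ → stable
  204–237 m: −αΔT+βΔS = −(1.1 × 10⁻⁴)(-14.3)+(7.8 × 10⁻⁴)(-0.41) = 1.3 × 10⁻³ → stable
Every interval has Δρ > 0: the column is stably stratified throughout.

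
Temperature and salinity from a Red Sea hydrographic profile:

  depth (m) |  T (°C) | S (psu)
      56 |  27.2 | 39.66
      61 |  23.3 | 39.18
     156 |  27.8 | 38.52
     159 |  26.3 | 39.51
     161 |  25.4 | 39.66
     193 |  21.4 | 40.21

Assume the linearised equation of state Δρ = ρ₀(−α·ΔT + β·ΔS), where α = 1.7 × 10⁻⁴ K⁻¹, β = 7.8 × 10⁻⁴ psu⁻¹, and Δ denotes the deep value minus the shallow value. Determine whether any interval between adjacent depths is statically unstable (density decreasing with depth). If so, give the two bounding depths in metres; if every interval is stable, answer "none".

61–156 m

Evaluate Δρ/ρ₀ = −αΔT + βΔS across each adjacent pair:
  56–61 m: −αΔT+βΔS = −(1.7 × 10⁻⁴)(-3.9)+(7.8 × 10⁻⁴)(-0.48) = 2.9 × 10⁻⁴ → stable
  61–156 m: −αΔT+βΔS = −(1.7 × 10⁻⁴)(+4.5)+(7.8 × 10⁻⁴)(-0.66) = -1.3 × 10⁻³ → UNSTABLE
  156–159 m: −αΔT+βΔS = −(1.7 × 10⁻⁴)(-1.5)+(7.8 × 10⁻⁴)(+0.99) = 1.0 × 10⁻³ → stable
  159–161 m: −αΔT+βΔS = −(1.7 × 10⁻⁴)(-0.9)+(7.8 × 10⁻⁴)(+0.15) = 2.7 × 10⁻⁴ → stable
  161–193 m: −αΔT+βΔS = −(1.7 × 10⁻⁴)(-4.0)+(7.8 × 10⁻⁴)(+0.55) = 1.1 × 10⁻³ → stable
The 61–156 m interval has Δρ < 0: lighter water underlies denser water.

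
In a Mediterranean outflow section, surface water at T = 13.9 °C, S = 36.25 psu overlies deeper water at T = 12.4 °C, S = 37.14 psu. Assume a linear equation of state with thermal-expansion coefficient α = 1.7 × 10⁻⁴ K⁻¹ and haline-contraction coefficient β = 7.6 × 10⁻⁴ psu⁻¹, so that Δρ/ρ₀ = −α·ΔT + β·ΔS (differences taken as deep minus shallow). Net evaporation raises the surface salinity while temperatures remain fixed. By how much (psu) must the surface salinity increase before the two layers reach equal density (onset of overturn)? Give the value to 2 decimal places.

Neutral buoyancy requires −α(T_deep − T_surf) + β(S_deep − S_surf′) = 0.
S_surf′ = S_deep − (α/β)·ΔT = 37.14 − (1.7 × 10⁻⁴/7.6 × 10⁻⁴)·(-1.5) = 37.4755 psu.
Increase required: 37.4755 − 36.25 = 1.2255 psu.

1.23 psu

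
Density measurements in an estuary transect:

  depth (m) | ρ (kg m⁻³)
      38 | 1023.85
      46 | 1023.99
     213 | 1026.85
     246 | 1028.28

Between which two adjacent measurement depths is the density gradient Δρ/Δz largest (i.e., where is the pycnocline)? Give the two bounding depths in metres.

213–246 m

Compute the density gradient over each adjacent pair:
  38–46 m: Δρ/Δz = 0.14/8 = 0.018 kg m⁻⁴
  46–213 m: Δρ/Δz = 2.86/167 = 0.017 kg m⁻⁴
  213–246 m: Δρ/Δz = 1.43/33 = 0.043 kg m⁻⁴
The largest gradient is in the 213–246 m interval — the pycnocline.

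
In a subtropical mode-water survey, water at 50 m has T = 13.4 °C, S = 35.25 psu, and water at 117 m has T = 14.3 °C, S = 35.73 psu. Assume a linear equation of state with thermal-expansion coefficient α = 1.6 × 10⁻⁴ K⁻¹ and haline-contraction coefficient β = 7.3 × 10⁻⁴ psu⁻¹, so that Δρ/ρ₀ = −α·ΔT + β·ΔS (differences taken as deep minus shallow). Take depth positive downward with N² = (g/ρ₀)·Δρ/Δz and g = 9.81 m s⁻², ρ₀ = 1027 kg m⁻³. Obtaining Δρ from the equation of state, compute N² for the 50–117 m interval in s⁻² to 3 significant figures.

ΔT = +0.9 K, ΔS = +0.48 psu (deep − shallow).
Δρ/ρ₀ = −αΔT + βΔS = -1.44 × 10⁻⁴ + 3.504 × 10⁻⁴ = 2.064 × 10⁻⁴, so Δρ ≈ 0.2120 kg m⁻³.
N² = (g/ρ₀)·Δρ/Δz = g·(Δρ/ρ₀)/Δz = 9.81 × 2.064 × 10⁻⁴ / 67 = 3.0221 × 10⁻⁵ s⁻² ≈ 3.02 × 10⁻⁵ s⁻².

3.02 × 10⁻⁵ s⁻²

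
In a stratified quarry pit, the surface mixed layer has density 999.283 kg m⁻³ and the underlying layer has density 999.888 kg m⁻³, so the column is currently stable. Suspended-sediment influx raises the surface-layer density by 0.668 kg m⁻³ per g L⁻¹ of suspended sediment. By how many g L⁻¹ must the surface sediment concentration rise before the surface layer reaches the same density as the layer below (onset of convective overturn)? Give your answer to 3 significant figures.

Density deficit of the surface layer: 999.888 − 999.283 = 0.605 kg m⁻³.
Required change = 0.605 / 0.668 = 0.906 g L⁻¹.

0.906 g L⁻¹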